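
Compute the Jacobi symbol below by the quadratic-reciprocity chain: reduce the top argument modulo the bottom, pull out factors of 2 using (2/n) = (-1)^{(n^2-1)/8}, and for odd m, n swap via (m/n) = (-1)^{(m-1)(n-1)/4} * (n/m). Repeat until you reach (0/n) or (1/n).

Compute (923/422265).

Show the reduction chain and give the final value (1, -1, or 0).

-1

reciprocity: (923/422265) = +1·(422265/923) since 923 mod 4 = 3, 422265 mod 4 = 1; sign now +1
(422265/923) = (454/923)   [reduce mod 923]
454 = 2^1·227; (2/923) = -1 since 923 mod 8 = 3, so (454/923) = (-1)^1·(227/923); sign now -1
reciprocity: (227/923) = -1·(923/227) since 227 mod 4 = 3, 923 mod 4 = 3; sign now +1
(923/227) = (15/227)   [reduce mod 227]
reciprocity: (15/227) = -1·(227/15) since 15 mod 4 = 3, 227 mod 4 = 3; sign now -1
(227/15) = (2/15)   [reduce mod 15]
2 = 2^1·1; (2/15) = +1 since 15 mod 8 = 7, so (2/15) = (+1)^1·(1/15); sign now -1
(1/15) = 1; final value = sign = -1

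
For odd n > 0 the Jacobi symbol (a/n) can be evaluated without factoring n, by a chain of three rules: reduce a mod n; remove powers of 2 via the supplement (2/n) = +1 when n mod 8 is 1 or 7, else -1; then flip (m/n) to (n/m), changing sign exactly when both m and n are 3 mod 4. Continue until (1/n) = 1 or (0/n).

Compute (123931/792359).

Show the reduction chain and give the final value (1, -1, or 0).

-1

reciprocity: (123931/792359) = -1·(792359/123931) since 123931 mod 4 = 3, 792359 mod 4 = 3; sign now -1
(792359/123931) = (48773/123931)   [reduce mod 123931]
reciprocity: (48773/123931) = +1·(123931/48773) since 48773 mod 4 = 1, 123931 mod 4 = 3; sign now -1
(123931/48773) = (26385/48773)   [reduce mod 48773]
reciprocity: (26385/48773) = +1·(48773/26385) since 26385 mod 4 = 1, 48773 mod 4 = 1; sign now -1
(48773/26385) = (22388/26385)   [reduce mod 26385]
22388 = 2^2·5597; (2/26385) = +1 since 26385 mod 8 = 1, so (22388/26385) = (+1)^2·(5597/26385); sign now -1
reciprocity: (5597/26385) = +1·(26385/5597) since 5597 mod 4 = 1, 26385 mod 4 = 1; sign now -1
(26385/5597) = (3997/5597)   [reduce mod 5597]
reciprocity: (3997/5597) = +1·(5597/3997) since 3997 mod 4 = 1, 5597 mod 4 = 1; sign now -1
(5597/3997) = (1600/3997)   [reduce mod 3997]
1600 = 2^6·25; (2/3997) = -1 since 3997 mod 8 = 5, so (1600/3997) = (-1)^6·(25/3997); sign now -1
reciprocity: (25/3997) = +1·(3997/25) since 25 mod 4 = 1, 3997 mod 4 = 1; sign now -1
(3997/25) = (22/25)   [reduce mod 25]
22 = 2^1·11; (2/25) = +1 since 25 mod 8 = 1, so (22/25) = (+1)^1·(11/25); sign now -1
reciprocity: (11/25) = +1·(25/11) since 11 mod 4 = 3, 25 mod 4 = 1; sign now -1
(25/11) = (3/11)   [reduce mod 11]
reciprocity: (3/11) = -1·(11/3) since 3 mod 4 = 3, 11 mod 4 = 3; sign now +1
(11/3) = (2/3)   [reduce mod 3]
2 = 2^1·1; (2/3) = -1 since 3 mod 8 = 3, so (2/3) = (-1)^1·(1/3); sign now -1
(1/3) = 1; final value = sign = -1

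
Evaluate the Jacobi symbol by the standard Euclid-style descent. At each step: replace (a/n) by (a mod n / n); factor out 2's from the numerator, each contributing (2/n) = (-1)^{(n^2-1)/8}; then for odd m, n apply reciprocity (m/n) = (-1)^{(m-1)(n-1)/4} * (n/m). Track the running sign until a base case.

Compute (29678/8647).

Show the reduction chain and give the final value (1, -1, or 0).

-1

(29678/8647): 29678 mod 8647 = 3737, so (29678/8647) = (3737/8647)
flip (3737/8647) -> (8647/3737): both odd, 3737 mod 4 = 1, 8647 mod 4 = 3, so the flip contributes +1; sign now +1
(8647/3737): 8647 mod 3737 = 1173, so (8647/3737) = (1173/3737)
flip (1173/3737) -> (3737/1173): both odd, 1173 mod 4 = 1, 3737 mod 4 = 1, so the flip contributes +1; sign now +1
(3737/1173): 3737 mod 1173 = 218, so (3737/1173) = (218/1173)
factor out 2^1: 218 = 2^1·109; with 1173 mod 8 = 5, (2/1173) = -1; sign now -1; continue with (109/1173)
flip (109/1173) -> (1173/109): both odd, 109 mod 4 = 1, 1173 mod 4 = 1, so the flip contributes +1; sign now -1
(1173/109): 1173 mod 109 = 83, so (1173/109) = (83/109)
flip (83/109) -> (109/83): both odd, 83 mod 4 = 3, 109 mod 4 = 1, so the flip contributes +1; sign now -1
(109/83): 109 mod 83 = 26, so (109/83) = (26/83)
factor out 2^1: 26 = 2^1·13; with 83 mod 8 = 3, (2/83) = -1; sign now +1; continue with (13/83)
flip (13/83) -> (83/13): both odd, 13 mod 4 = 1, 83 mod 4 = 3, so the flip contributes +1; sign now +1
(83/13): 83 mod 13 = 5, so (83/13) = (5/13)
flip (5/13) -> (13/5): both odd, 5 mod 4 = 1, 13 mod 4 = 1, so the flip contributes +1; sign now +1
(13/5): 13 mod 5 = 3, so (13/5) = (3/5)
flip (3/5) -> (5/3): both odd, 3 mod 4 = 3, 5 mod 4 = 1, so the flip contributes +1; sign now +1
(5/3): 5 mod 3 = 2, so (5/3) = (2/3)
factor out 2^1: 2 = 2^1·1; with 3 mod 8 = 3, (2/3) = -1; sign now -1; continue with (1/3)
reached (1/3) = 1, so the symbol is -1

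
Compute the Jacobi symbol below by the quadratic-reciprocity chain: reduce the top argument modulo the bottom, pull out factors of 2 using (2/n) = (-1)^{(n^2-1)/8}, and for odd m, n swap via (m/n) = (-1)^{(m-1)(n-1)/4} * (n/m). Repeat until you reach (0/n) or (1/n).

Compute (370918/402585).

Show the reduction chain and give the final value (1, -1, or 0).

-1

factor out 2^1: 370918 = 2^1·185459; with 402585 mod 8 = 1, (2/402585) = +1; sign now +1; continue with (185459/402585)
flip (185459/402585) -> (402585/185459): both odd, 185459 mod 4 = 3, 402585 mod 4 = 1, so the flip contributes +1; sign now +1
(402585/185459): 402585 mod 185459 = 31667, so (402585/185459) = (31667/185459)
flip (31667/185459) -> (185459/31667): both odd, 31667 mod 4 = 3, 185459 mod 4 = 3, so the flip contributes -1; sign now -1
(185459/31667): 185459 mod 31667 = 27124, so (185459/31667) = (27124/31667)
factor out 2^2: 27124 = 2^2·6781; with 31667 mod 8 = 3, (2/31667) = -1; sign now -1; continue with (6781/31667)
flip (6781/31667) -> (31667/6781): both odd, 6781 mod 4 = 1, 31667 mod 4 = 3, so the flip contributes +1; sign now -1
(31667/6781): 31667 mod 6781 = 4543, so (31667/6781) = (4543/6781)
flip (4543/6781) -> (6781/4543): both odd, 4543 mod 4 = 3, 6781 mod 4 = 1, so the flip contributes +1; sign now -1
(6781/4543): 6781 mod 4543 = 2238, so (6781/4543) = (2238/4543)
factor out 2^1: 2238 = 2^1·1119; with 4543 mod 8 = 7, (2/4543) = +1; sign now -1; continue with (1119/4543)
flip (1119/4543) -> (4543/1119): both odd, 1119 mod 4 = 3, 4543 mod 4 = 3, so the flip contributes -1; sign now +1
(4543/1119): 4543 mod 1119 = 67, so (4543/1119) = (67/1119)
flip (67/1119) -> (1119/67): both odd, 67 mod 4 = 3, 1119 mod 4 = 3, so the flip contributes -1; sign now -1
(1119/67): 1119 mod 67 = 47, so (1119/67) = (47/67)
flip (47/67) -> (67/47): both odd, 47 mod 4 = 3, 67 mod 4 = 3, so the flip contributes -1; sign now +1
(67/47): 67 mod 47 = 20, so (67/47) = (20/47)
factor out 2^2: 20 = 2^2·5; with 47 mod 8 = 7, (2/47) = +1; sign now +1; continue with (5/47)
flip (5/47) -> (47/5): both odd, 5 mod 4 = 1, 47 mod 4 = 3, so the flip contributes +1; sign now +1
(47/5): 47 mod 5 = 2, so (47/5) = (2/5)
factor out 2^1: 2 = 2^1·1; with 5 mod 8 = 5, (2/5) = -1; sign now -1; continue with (1/5)
reached (1/5) = 1, so the symbol is -1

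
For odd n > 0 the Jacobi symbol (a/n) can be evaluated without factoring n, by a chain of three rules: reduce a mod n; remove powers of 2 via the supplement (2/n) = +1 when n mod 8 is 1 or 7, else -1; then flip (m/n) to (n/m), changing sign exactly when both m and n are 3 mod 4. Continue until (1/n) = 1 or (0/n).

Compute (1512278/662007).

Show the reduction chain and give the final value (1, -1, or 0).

(1512278/662007) = (188264/662007)   [reduce mod 662007]
188264 = 2^3·23533; (2/662007) = +1 since 662007 mod 8 = 7, so (188264/662007) = (+1)^3·(23533/662007); sign now +1
reciprocity: (23533/662007) = +1·(662007/23533) since 23533 mod 4 = 1, 662007 mod 4 = 3; sign now +1
(662007/23533) = (3083/23533)   [reduce mod 23533]
reciprocity: (3083/23533) = +1·(23533/3083) since 3083 mod 4 = 3, 23533 mod 4 = 1; sign now +1
(23533/3083) = (1952/3083)   [reduce mod 3083]
1952 = 2^5·61; (2/3083) = -1 since 3083 mod 8 = 3, so (1952/3083) = (-1)^5·(61/3083); sign now -1
reciprocity: (61/3083) = +1·(3083/61) since 61 mod 4 = 1, 3083 mod 4 = 3; sign now -1
(3083/61) = (33/61)   [reduce mod 61]
reciprocity: (33/61) = +1·(61/33) since 33 mod 4 = 1, 61 mod 4 = 1; sign now -1
(61/33) = (28/33)   [reduce mod 33]
28 = 2^2·7; (2/33) = +1 since 33 mod 8 = 1, so (28/33) = (+1)^2·(7/33); sign now -1
reciprocity: (7/33) = +1·(33/7) since 7 mod 4 = 3, 33 mod 4 = 1; sign now -1
(33/7) = (5/7)   [reduce mod 7]
reciprocity: (5/7) = +1·(7/5) since 5 mod 4 = 1, 7 mod 4 = 3; sign now -1
(7/5) = (2/5)   [reduce mod 5]
2 = 2^1·1; (2/5) = -1 since 5 mod 8 = 5, so (2/5) = (-1)^1·(1/5); sign now +1
(1/5) = 1; final value = sign = +1

1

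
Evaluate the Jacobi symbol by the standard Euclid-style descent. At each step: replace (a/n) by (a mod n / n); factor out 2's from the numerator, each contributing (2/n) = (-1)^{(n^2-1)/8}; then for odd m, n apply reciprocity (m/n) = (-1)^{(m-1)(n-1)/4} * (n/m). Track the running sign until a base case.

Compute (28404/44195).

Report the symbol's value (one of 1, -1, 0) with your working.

-1

factor out 2^2: 28404 = 2^2·7101; with 44195 mod 8 = 3, (2/44195) = -1; sign now +1; continue with (7101/44195)
flip (7101/44195) -> (44195/7101): both odd, 7101 mod 4 = 1, 44195 mod 4 = 3, so the flip contributes +1; sign now +1
(44195/7101): 44195 mod 7101 = 1589, so (44195/7101) = (1589/7101)
flip (1589/7101) -> (7101/1589): both odd, 1589 mod 4 = 1, 7101 mod 4 = 1, so the flip contributes +1; sign now +1
(7101/1589): 7101 mod 1589 = 745, so (7101/1589) = (745/1589)
flip (745/1589) -> (1589/745): both odd, 745 mod 4 = 1, 1589 mod 4 = 1, so the flip contributes +1; sign now +1
(1589/745): 1589 mod 745 = 99, so (1589/745) = (99/745)
flip (99/745) -> (745/99): both odd, 99 mod 4 = 3, 745 mod 4 = 1, so the flip contributes +1; sign now +1
(745/99): 745 mod 99 = 52, so (745/99) = (52/99)
factor out 2^2: 52 = 2^2·13; with 99 mod 8 = 3, (2/99) = -1; sign now +1; continue with (13/99)
flip (13/99) -> (99/13): both odd, 13 mod 4 = 1, 99 mod 4 = 3, so the flip contributes +1; sign now +1
(99/13): 99 mod 13 = 8, so (99/13) = (8/13)
factor out 2^3: 8 = 2^3·1; with 13 mod 8 = 5, (2/13) = -1; sign now -1; continue with (1/13)
reached (1/13) = 1, so the symbol is -1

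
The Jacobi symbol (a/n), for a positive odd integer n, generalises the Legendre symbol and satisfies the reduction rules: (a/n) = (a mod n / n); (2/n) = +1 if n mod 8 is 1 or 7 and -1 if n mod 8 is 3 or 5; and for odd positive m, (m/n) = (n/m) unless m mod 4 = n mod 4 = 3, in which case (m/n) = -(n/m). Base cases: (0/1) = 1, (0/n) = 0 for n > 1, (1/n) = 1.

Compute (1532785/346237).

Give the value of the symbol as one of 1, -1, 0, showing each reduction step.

(1532785/346237): 1532785 mod 346237 = 147837, so (1532785/346237) = (147837/346237)
flip (147837/346237) -> (346237/147837): both odd, 147837 mod 4 = 1, 346237 mod 4 = 1, so the flip contributes +1; sign now +1
(346237/147837): 346237 mod 147837 = 50563, so (346237/147837) = (50563/147837)
flip (50563/147837) -> (147837/50563): both odd, 50563 mod 4 = 3, 147837 mod 4 = 1, so the flip contributes +1; sign now +1
(147837/50563): 147837 mod 50563 = 46711, so (147837/50563) = (46711/50563)
flip (46711/50563) -> (50563/46711): both odd, 46711 mod 4 = 3, 50563 mod 4 = 3, so the flip contributes -1; sign now -1
(50563/46711): 50563 mod 46711 = 3852, so (50563/46711) = (3852/46711)
factor out 2^2: 3852 = 2^2·963; with 46711 mod 8 = 7, (2/46711) = +1; sign now -1; continue with (963/46711)
flip (963/46711) -> (46711/963): both odd, 963 mod 4 = 3, 46711 mod 4 = 3, so the flip contributes -1; sign now +1
(46711/963): 46711 mod 963 = 487, so (46711/963) = (487/963)
flip (487/963) -> (963/487): both odd, 487 mod 4 = 3, 963 mod 4 = 3, so the flip contributes -1; sign now -1
(963/487): 963 mod 487 = 476, so (963/487) = (476/487)
factor out 2^2: 476 = 2^2·119; with 487 mod 8 = 7, (2/487) = +1; sign now -1; continue with (119/487)
flip (119/487) -> (487/119): both odd, 119 mod 4 = 3, 487 mod 4 = 3, so the flip contributes -1; sign now +1
(487/119): 487 mod 119 = 11, so (487/119) = (11/119)
flip (11/119) -> (119/11): both odd, 11 mod 4 = 3, 119 mod 4 = 3, so the flip contributes -1; sign now -1
(119/11): 119 mod 11 = 9, so (119/11) = (9/11)
flip (9/11) -> (11/9): both odd, 9 mod 4 = 1, 11 mod 4 = 3, so the flip contributes +1; sign now -1
(11/9): 11 mod 9 = 2, so (11/9) = (2/9)
factor out 2^1: 2 = 2^1·1; with 9 mod 8 = 1, (2/9) = +1; sign now -1; continue with (1/9)
reached (1/9) = 1, so the symbol is -1

-1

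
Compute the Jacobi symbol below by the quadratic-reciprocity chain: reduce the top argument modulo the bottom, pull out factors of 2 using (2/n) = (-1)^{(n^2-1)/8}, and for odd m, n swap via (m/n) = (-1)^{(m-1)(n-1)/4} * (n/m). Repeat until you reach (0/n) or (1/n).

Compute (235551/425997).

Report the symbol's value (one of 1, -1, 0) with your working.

flip (235551/425997) -> (425997/235551): both odd, 235551 mod 4 = 3, 425997 mod 4 = 1, so the flip contributes +1; sign now +1
(425997/235551): 425997 mod 235551 = 190446, so (425997/235551) = (190446/235551)
factor out 2^1: 190446 = 2^1·95223; with 235551 mod 8 = 7, (2/235551) = +1; sign now +1; continue with (95223/235551)
flip (95223/235551) -> (235551/95223): both odd, 95223 mod 4 = 3, 235551 mod 4 = 3, so the flip contributes -1; sign now -1
(235551/95223): 235551 mod 95223 = 45105, so (235551/95223) = (45105/95223)
flip (45105/95223) -> (95223/45105): both odd, 45105 mod 4 = 1, 95223 mod 4 = 3, so the flip contributes +1; sign now -1
(95223/45105): 95223 mod 45105 = 5013, so (95223/45105) = (5013/45105)
flip (5013/45105) -> (45105/5013): both odd, 5013 mod 4 = 1, 45105 mod 4 = 1, so the flip contributes +1; sign now -1
(45105/5013): 45105 mod 5013 = 5001, so (45105/5013) = (5001/5013)
flip (5001/5013) -> (5013/5001): both odd, 5001 mod 4 = 1, 5013 mod 4 = 1, so the flip contributes +1; sign now -1
(5013/5001): 5013 mod 5001 = 12, so (5013/5001) = (12/5001)
factor out 2^2: 12 = 2^2·3; with 5001 mod 8 = 1, (2/5001) = +1; sign now -1; continue with (3/5001)
flip (3/5001) -> (5001/3): both odd, 3 mod 4 = 3, 5001 mod 4 = 1, so the flip contributes +1; sign now -1
(5001/3): 5001 mod 3 = 0, so (5001/3) = (0/3)
reached (0/3); gcd(a, n) > 1, so (0/3) = 0 and the symbol is 0

0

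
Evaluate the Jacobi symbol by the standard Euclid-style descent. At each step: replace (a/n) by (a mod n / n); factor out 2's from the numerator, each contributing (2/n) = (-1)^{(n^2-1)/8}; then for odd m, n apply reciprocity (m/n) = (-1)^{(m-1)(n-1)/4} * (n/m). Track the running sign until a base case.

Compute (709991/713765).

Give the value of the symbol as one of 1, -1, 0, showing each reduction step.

flip (709991/713765) -> (713765/709991): both odd, 709991 mod 4 = 3, 713765 mod 4 = 1, so the flip contributes +1; sign now +1
(713765/709991): 713765 mod 709991 = 3774, so (713765/709991) = (3774/709991)
factor out 2^1: 3774 = 2^1·1887; with 709991 mod 8 = 7, (2/709991) = +1; sign now +1; continue with (1887/709991)
flip (1887/709991) -> (709991/1887): both odd, 1887 mod 4 = 3, 709991 mod 4 = 3, so the flip contributes -1; sign now -1
(709991/1887): 709991 mod 1887 = 479, so (709991/1887) = (479/1887)
flip (479/1887) -> (1887/479): both odd, 479 mod 4 = 3, 1887 mod 4 = 3, so the flip contributes -1; sign now +1
(1887/479): 1887 mod 479 = 450, so (1887/479) = (450/479)
factor out 2^1: 450 = 2^1·225; with 479 mod 8 = 7, (2/479) = +1; sign now +1; continue with (225/479)
flip (225/479) -> (479/225): both odd, 225 mod 4 = 1, 479 mod 4 = 3, so the flip contributes +1; sign now +1
(479/225): 479 mod 225 = 29, so (479/225) = (29/225)
flip (29/225) -> (225/29): both odd, 29 mod 4 = 1, 225 mod 4 = 1, so the flip contributes +1; sign now +1
(225/29): 225 mod 29 = 22, so (225/29) = (22/29)
factor out 2^1: 22 = 2^1·11; with 29 mod 8 = 5, (2/29) = -1; sign now -1; continue with (11/29)
flip (11/29) -> (29/11): both odd, 11 mod 4 = 3, 29 mod 4 = 1, so the flip contributes +1; sign now -1
(29/11): 29 mod 11 = 7, so (29/11) = (7/11)
flip (7/11) -> (11/7): both odd, 7 mod 4 = 3, 11 mod 4 = 3, so the flip contributes -1; sign now +1
(11/7): 11 mod 7 = 4, so (11/7) = (4/7)
factor out 2^2: 4 = 2^2·1; with 7 mod 8 = 7, (2/7) = +1; sign now +1; continue with (1/7)
reached (1/7) = 1, so the symbol is +1

1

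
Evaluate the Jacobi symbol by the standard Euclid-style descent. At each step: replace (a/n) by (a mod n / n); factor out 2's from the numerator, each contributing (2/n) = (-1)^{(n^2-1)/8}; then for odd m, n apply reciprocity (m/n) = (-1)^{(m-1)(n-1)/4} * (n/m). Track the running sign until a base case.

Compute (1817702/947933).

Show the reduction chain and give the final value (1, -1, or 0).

-1

(1817702/947933) = (869769/947933)   [reduce mod 947933]
reciprocity: (869769/947933) = +1·(947933/869769) since 869769 mod 4 = 1, 947933 mod 4 = 1; sign now +1
(947933/869769) = (78164/869769)   [reduce mod 869769]
78164 = 2^2·19541; (2/869769) = +1 since 869769 mod 8 = 1, so (78164/869769) = (+1)^2·(19541/869769); sign now +1
reciprocity: (19541/869769) = +1·(869769/19541) since 19541 mod 4 = 1, 869769 mod 4 = 1; sign now +1
(869769/19541) = (9965/19541)   [reduce mod 19541]
reciprocity: (9965/19541) = +1·(19541/9965) since 9965 mod 4 = 1, 19541 mod 4 = 1; sign now +1
(19541/9965) = (9576/9965)   [reduce mod 9965]
9576 = 2^3·1197; (2/9965) = -1 since 9965 mod 8 = 5, so (9576/9965) = (-1)^3·(1197/9965); sign now -1
reciprocity: (1197/9965) = +1·(9965/1197) since 1197 mod 4 = 1, 9965 mod 4 = 1; sign now -1
(9965/1197) = (389/1197)   [reduce mod 1197]
reciprocity: (389/1197) = +1·(1197/389) since 389 mod 4 = 1, 1197 mod 4 = 1; sign now -1
(1197/389) = (30/389)   [reduce mod 389]
30 = 2^1·15; (2/389) = -1 since 389 mod 8 = 5, so (30/389) = (-1)^1·(15/389); sign now +1
reciprocity: (15/389) = +1·(389/15) since 15 mod 4 = 3, 389 mod 4 = 1; sign now +1
(389/15) = (14/15)   [reduce mod 15]
14 = 2^1·7; (2/15) = +1 since 15 mod 8 = 7, so (14/15) = (+1)^1·(7/15); sign now +1
reciprocity: (7/15) = -1·(15/7) since 7 mod 4 = 3, 15 mod 4 = 3; sign now -1
(15/7) = (1/7)   [reduce mod 7]
(1/7) = 1; final value = sign = -1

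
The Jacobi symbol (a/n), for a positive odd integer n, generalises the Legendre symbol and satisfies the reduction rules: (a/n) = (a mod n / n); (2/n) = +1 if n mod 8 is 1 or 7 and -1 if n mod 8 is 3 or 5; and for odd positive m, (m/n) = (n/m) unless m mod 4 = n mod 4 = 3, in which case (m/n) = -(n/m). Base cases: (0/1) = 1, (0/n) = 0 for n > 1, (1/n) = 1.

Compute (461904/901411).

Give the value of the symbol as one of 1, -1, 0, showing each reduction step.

-1

factor out 2^4: 461904 = 2^4·28869; with 901411 mod 8 = 3, (2/901411) = -1; sign now +1; continue with (28869/901411)
flip (28869/901411) -> (901411/28869): both odd, 28869 mod 4 = 1, 901411 mod 4 = 3, so the flip contributes +1; sign now +1
(901411/28869): 901411 mod 28869 = 6472, so (901411/28869) = (6472/28869)
factor out 2^3: 6472 = 2^3·809; with 28869 mod 8 = 5, (2/28869) = -1; sign now -1; continue with (809/28869)
flip (809/28869) -> (28869/809): both odd, 809 mod 4 = 1, 28869 mod 4 = 1, so the flip contributes +1; sign now -1
(28869/809): 28869 mod 809 = 554, so (28869/809) = (554/809)
factor out 2^1: 554 = 2^1·277; with 809 mod 8 = 1, (2/809) = +1; sign now -1; continue with (277/809)
flip (277/809) -> (809/277): both odd, 277 mod 4 = 1, 809 mod 4 = 1, so the flip contributes +1; sign now -1
(809/277): 809 mod 277 = 255, so (809/277) = (255/277)
flip (255/277) -> (277/255): both odd, 255 mod 4 = 3, 277 mod 4 = 1, so the flip contributes +1; sign now -1
(277/255): 277 mod 255 = 22, so (277/255) = (22/255)
factor out 2^1: 22 = 2^1·11; with 255 mod 8 = 7, (2/255) = +1; sign now -1; continue with (11/255)
flip (11/255) -> (255/11): both odd, 11 mod 4 = 3, 255 mod 4 = 3, so the flip contributes -1; sign now +1
(255/11): 255 mod 11 = 2, so (255/11) = (2/11)
factor out 2^1: 2 = 2^1·1; with 11 mod 8 = 3, (2/11) = -1; sign now -1; continue with (1/11)
reached (1/11) = 1, so the symbol is -1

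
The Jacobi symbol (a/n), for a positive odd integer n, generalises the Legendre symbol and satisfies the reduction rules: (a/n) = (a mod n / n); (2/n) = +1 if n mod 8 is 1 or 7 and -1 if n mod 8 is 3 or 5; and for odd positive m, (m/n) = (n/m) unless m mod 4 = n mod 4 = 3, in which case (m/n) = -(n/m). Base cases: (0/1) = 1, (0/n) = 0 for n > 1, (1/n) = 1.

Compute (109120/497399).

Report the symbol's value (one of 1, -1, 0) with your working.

1

109120 = 2^6·1705; (2/497399) = +1 since 497399 mod 8 = 7, so (109120/497399) = (+1)^6·(1705/497399); sign now +1
reciprocity: (1705/497399) = +1·(497399/1705) since 1705 mod 4 = 1, 497399 mod 4 = 3; sign now +1
(497399/1705) = (1244/1705)   [reduce mod 1705]
1244 = 2^2·311; (2/1705) = +1 since 1705 mod 8 = 1, so (1244/1705) = (+1)^2·(311/1705); sign now +1
reciprocity: (311/1705) = +1·(1705/311) since 311 mod 4 = 3, 1705 mod 4 = 1; sign now +1
(1705/311) = (150/311)   [reduce mod 311]
150 = 2^1·75; (2/311) = +1 since 311 mod 8 = 7, so (150/311) = (+1)^1·(75/311); sign now +1
reciprocity: (75/311) = -1·(311/75) since 75 mod 4 = 3, 311 mod 4 = 3; sign now -1
(311/75) = (11/75)   [reduce mod 75]
reciprocity: (11/75) = -1·(75/11) since 11 mod 4 = 3, 75 mod 4 = 3; sign now +1
(75/11) = (9/11)   [reduce mod 11]
reciprocity: (9/11) = +1·(11/9) since 9 mod 4 = 1, 11 mod 4 = 3; sign now +1
(11/9) = (2/9)   [reduce mod 9]
2 = 2^1·1; (2/9) = +1 since 9 mod 8 = 1, so (2/9) = (+1)^1·(1/9); sign now +1
(1/9) = 1; final value = sign = +1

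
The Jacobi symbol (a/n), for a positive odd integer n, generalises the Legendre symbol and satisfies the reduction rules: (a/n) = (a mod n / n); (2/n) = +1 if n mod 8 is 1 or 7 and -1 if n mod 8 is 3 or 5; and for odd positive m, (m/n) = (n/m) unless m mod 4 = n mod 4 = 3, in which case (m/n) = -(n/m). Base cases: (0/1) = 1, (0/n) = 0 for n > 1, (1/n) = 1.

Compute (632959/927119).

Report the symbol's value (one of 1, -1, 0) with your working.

flip (632959/927119) -> (927119/632959): both odd, 632959 mod 4 = 3, 927119 mod 4 = 3, so the flip contributes -1; sign now -1
(927119/632959): 927119 mod 632959 = 294160, so (927119/632959) = (294160/632959)
factor out 2^4: 294160 = 2^4·18385; with 632959 mod 8 = 7, (2/632959) = +1; sign now -1; continue with (18385/632959)
flip (18385/632959) -> (632959/18385): both odd, 18385 mod 4 = 1, 632959 mod 4 = 3, so the flip contributes +1; sign now -1
(632959/18385): 632959 mod 18385 = 7869, so (632959/18385) = (7869/18385)
flip (7869/18385) -> (18385/7869): both odd, 7869 mod 4 = 1, 18385 mod 4 = 1, so the flip contributes +1; sign now -1
(18385/7869): 18385 mod 7869 = 2647, so (18385/7869) = (2647/7869)
flip (2647/7869) -> (7869/2647): both odd, 2647 mod 4 = 3, 7869 mod 4 = 1, so the flip contributes +1; sign now -1
(7869/2647): 7869 mod 2647 = 2575, so (7869/2647) = (2575/2647)
flip (2575/2647) -> (2647/2575): both odd, 2575 mod 4 = 3, 2647 mod 4 = 3, so the flip contributes -1; sign now +1
(2647/2575): 2647 mod 2575 = 72, so (2647/2575) = (72/2575)
factor out 2^3: 72 = 2^3·9; with 2575 mod 8 = 7, (2/2575) = +1; sign now +1; continue with (9/2575)
flip (9/2575) -> (2575/9): both odd, 9 mod 4 = 1, 2575 mod 4 = 3, so the flip contributes +1; sign now +1
(2575/9): 2575 mod 9 = 1, so (2575/9) = (1/9)
reached (1/9) = 1, so the symbol is +1

1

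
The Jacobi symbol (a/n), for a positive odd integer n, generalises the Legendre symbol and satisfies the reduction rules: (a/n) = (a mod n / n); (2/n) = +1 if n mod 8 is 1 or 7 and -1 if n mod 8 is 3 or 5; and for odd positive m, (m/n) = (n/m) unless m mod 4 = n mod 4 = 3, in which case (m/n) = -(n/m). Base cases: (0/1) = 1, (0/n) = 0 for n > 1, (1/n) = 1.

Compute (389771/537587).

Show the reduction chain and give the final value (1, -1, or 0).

flip (389771/537587) -> (537587/389771): both odd, 389771 mod 4 = 3, 537587 mod 4 = 3, so the flip contributes -1; sign now -1
(537587/389771): 537587 mod 389771 = 147816, so (537587/389771) = (147816/389771)
factor out 2^3: 147816 = 2^3·18477; with 389771 mod 8 = 3, (2/389771) = -1; sign now +1; continue with (18477/389771)
flip (18477/389771) -> (389771/18477): both odd, 18477 mod 4 = 1, 389771 mod 4 = 3, so the flip contributes +1; sign now +1
(389771/18477): 389771 mod 18477 = 1754, so (389771/18477) = (1754/18477)
factor out 2^1: 1754 = 2^1·877; with 18477 mod 8 = 5, (2/18477) = -1; sign now -1; continue with (877/18477)
flip (877/18477) -> (18477/877): both odd, 877 mod 4 = 1, 18477 mod 4 = 1, so the flip contributes +1; sign now -1
(18477/877): 18477 mod 877 = 60, so (18477/877) = (60/877)
factor out 2^2: 60 = 2^2·15; with 877 mod 8 = 5, (2/877) = -1; sign now -1; continue with (15/877)
flip (15/877) -> (877/15): both odd, 15 mod 4 = 3, 877 mod 4 = 1, so the flip contributes +1; sign now -1
(877/15): 877 mod 15 = 7, so (877/15) = (7/15)
flip (7/15) -> (15/7): both odd, 7 mod 4 = 3, 15 mod 4 = 3, so the flip contributes -1; sign now +1
(15/7): 15 mod 7 = 1, so (15/7) = (1/7)
reached (1/7) = 1, so the symbol is +1

1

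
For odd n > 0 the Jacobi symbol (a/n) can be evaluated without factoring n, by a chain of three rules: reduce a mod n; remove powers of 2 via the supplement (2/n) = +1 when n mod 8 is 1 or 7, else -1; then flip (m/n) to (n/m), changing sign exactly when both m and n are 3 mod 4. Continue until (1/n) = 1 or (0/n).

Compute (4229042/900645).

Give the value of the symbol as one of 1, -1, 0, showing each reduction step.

(4229042/900645) = (626462/900645)   [reduce mod 900645]
626462 = 2^1·313231; (2/900645) = -1 since 900645 mod 8 = 5, so (626462/900645) = (-1)^1·(313231/900645); sign now -1
reciprocity: (313231/900645) = +1·(900645/313231) since 313231 mod 4 = 3, 900645 mod 4 = 1; sign now -1
(900645/313231) = (274183/313231)   [reduce mod 313231]
reciprocity: (274183/313231) = -1·(313231/274183) since 274183 mod 4 = 3, 313231 mod 4 = 3; sign now +1
(313231/274183) = (39048/274183)   [reduce mod 274183]
39048 = 2^3·4881; (2/274183) = +1 since 274183 mod 8 = 7, so (39048/274183) = (+1)^3·(4881/274183); sign now +1
reciprocity: (4881/274183) = +1·(274183/4881) since 4881 mod 4 = 1, 274183 mod 4 = 3; sign now +1
(274183/4881) = (847/4881)   [reduce mod 4881]
reciprocity: (847/4881) = +1·(4881/847) since 847 mod 4 = 3, 4881 mod 4 = 1; sign now +1
(4881/847) = (646/847)   [reduce mod 847]
646 = 2^1·323; (2/847) = +1 since 847 mod 8 = 7, so (646/847) = (+1)^1·(323/847); sign now +1
reciprocity: (323/847) = -1·(847/323) since 323 mod 4 = 3, 847 mod 4 = 3; sign now -1
(847/323) = (201/323)   [reduce mod 323]
reciprocity: (201/323) = +1·(323/201) since 201 mod 4 = 1, 323 mod 4 = 3; sign now -1
(323/201) = (122/201)   [reduce mod 201]
122 = 2^1·61; (2/201) = +1 since 201 mod 8 = 1, so (122/201) = (+1)^1·(61/201); sign now -1
reciprocity: (61/201) = +1·(201/61) since 61 mod 4 = 1, 201 mod 4 = 1; sign now -1
(201/61) = (18/61)   [reduce mod 61]
18 = 2^1·9; (2/61) = -1 since 61 mod 8 = 5, so (18/61) = (-1)^1·(9/61); sign now +1
reciprocity: (9/61) = +1·(61/9) since 9 mod 4 = 1, 61 mod 4 = 1; sign now +1
(61/9) = (7/9)   [reduce mod 9]
reciprocity: (7/9) = +1·(9/7) since 7 mod 4 = 3, 9 mod 4 = 1; sign now +1
(9/7) = (2/7)   [reduce mod 7]
2 = 2^1·1; (2/7) = +1 since 7 mod 8 = 7, so (2/7) = (+1)^1·(1/7); sign now +1
(1/7) = 1; final value = sign = +1

1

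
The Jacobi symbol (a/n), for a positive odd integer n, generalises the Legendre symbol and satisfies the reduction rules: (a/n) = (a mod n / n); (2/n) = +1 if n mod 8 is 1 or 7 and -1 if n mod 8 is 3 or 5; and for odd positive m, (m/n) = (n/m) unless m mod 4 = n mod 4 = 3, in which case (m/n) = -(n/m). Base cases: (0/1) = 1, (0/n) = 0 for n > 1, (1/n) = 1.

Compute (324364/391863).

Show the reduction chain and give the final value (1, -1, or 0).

324364 = 2^2·81091; (2/391863) = +1 since 391863 mod 8 = 7, so (324364/391863) = (+1)^2·(81091/391863); sign now +1
reciprocity: (81091/391863) = -1·(391863/81091) since 81091 mod 4 = 3, 391863 mod 4 = 3; sign now -1
(391863/81091) = (67499/81091)   [reduce mod 81091]
reciprocity: (67499/81091) = -1·(81091/67499) since 67499 mod 4 = 3, 81091 mod 4 = 3; sign now +1
(81091/67499) = (13592/67499)   [reduce mod 67499]
13592 = 2^3·1699; (2/67499) = -1 since 67499 mod 8 = 3, so (13592/67499) = (-1)^3·(1699/67499); sign now -1
reciprocity: (1699/67499) = -1·(67499/1699) since 1699 mod 4 = 3, 67499 mod 4 = 3; sign now +1
(67499/1699) = (1238/1699)   [reduce mod 1699]
1238 = 2^1·619; (2/1699) = -1 since 1699 mod 8 = 3, so (1238/1699) = (-1)^1·(619/1699); sign now -1
reciprocity: (619/1699) = -1·(1699/619) since 619 mod 4 = 3, 1699 mod 4 = 3; sign now +1
(1699/619) = (461/619)   [reduce mod 619]
reciprocity: (461/619) = +1·(619/461) since 461 mod 4 = 1, 619 mod 4 = 3; sign now +1
(619/461) = (158/461)   [reduce mod 461]
158 = 2^1·79; (2/461) = -1 since 461 mod 8 = 5, so (158/461) = (-1)^1·(79/461); sign now -1
reciprocity: (79/461) = +1·(461/79) since 79 mod 4 = 3, 461 mod 4 = 1; sign now -1
(461/79) = (66/79)   [reduce mod 79]
66 = 2^1·33; (2/79) = +1 since 79 mod 8 = 7, so (66/79) = (+1)^1·(33/79); sign now -1
reciprocity: (33/79) = +1·(79/33) since 33 mod 4 = 1, 79 mod 4 = 3; sign now -1
(79/33) = (13/33)   [reduce mod 33]
reciprocity: (13/33) = +1·(33/13) since 13 mod 4 = 1, 33 mod 4 = 1; sign now -1
(33/13) = (7/13)   [reduce mod 13]
reciprocity: (7/13) = +1·(13/7) since 7 mod 4 = 3, 13 mod 4 = 1; sign now -1
(13/7) = (6/7)   [reduce mod 7]
6 = 2^1·3; (2/7) = +1 since 7 mod 8 = 7, so (6/7) = (+1)^1·(3/7); sign now -1
reciprocity: (3/7) = -1·(7/3) since 3 mod 4 = 3, 7 mod 4 = 3; sign now +1
(7/3) = (1/3)   [reduce mod 3]
(1/3) = 1; final value = sign = +1

1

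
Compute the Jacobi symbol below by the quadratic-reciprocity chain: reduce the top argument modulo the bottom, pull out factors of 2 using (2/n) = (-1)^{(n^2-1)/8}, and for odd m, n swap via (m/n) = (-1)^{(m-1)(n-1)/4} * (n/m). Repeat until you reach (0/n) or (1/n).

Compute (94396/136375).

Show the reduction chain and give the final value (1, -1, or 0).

94396 = 2^2·23599; (2/136375) = +1 since 136375 mod 8 = 7, so (94396/136375) = (+1)^2·(23599/136375); sign now +1
reciprocity: (23599/136375) = -1·(136375/23599) since 23599 mod 4 = 3, 136375 mod 4 = 3; sign now -1
(136375/23599) = (18380/23599)   [reduce mod 23599]
18380 = 2^2·4595; (2/23599) = +1 since 23599 mod 8 = 7, so (18380/23599) = (+1)^2·(4595/23599); sign now -1
reciprocity: (4595/23599) = -1·(23599/4595) since 4595 mod 4 = 3, 23599 mod 4 = 3; sign now +1
(23599/4595) = (624/4595)   [reduce mod 4595]
624 = 2^4·39; (2/4595) = -1 since 4595 mod 8 = 3, so (624/4595) = (-1)^4·(39/4595); sign now +1
reciprocity: (39/4595) = -1·(4595/39) since 39 mod 4 = 3, 4595 mod 4 = 3; sign now -1
(4595/39) = (32/39)   [reduce mod 39]
32 = 2^5·1; (2/39) = +1 since 39 mod 8 = 7, so (32/39) = (+1)^5·(1/39); sign now -1
(1/39) = 1; final value = sign = -1

-1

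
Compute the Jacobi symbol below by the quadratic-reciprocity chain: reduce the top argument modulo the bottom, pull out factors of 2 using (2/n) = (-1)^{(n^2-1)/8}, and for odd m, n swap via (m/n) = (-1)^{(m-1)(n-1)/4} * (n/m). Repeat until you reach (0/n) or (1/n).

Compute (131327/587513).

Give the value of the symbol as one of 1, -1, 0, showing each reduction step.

flip (131327/587513) -> (587513/131327): both odd, 131327 mod 4 = 3, 587513 mod 4 = 1, so the flip contributes +1; sign now +1
(587513/131327): 587513 mod 131327 = 62205, so (587513/131327) = (62205/131327)
flip (62205/131327) -> (131327/62205): both odd, 62205 mod 4 = 1, 131327 mod 4 = 3, so the flip contributes +1; sign now +1
(131327/62205): 131327 mod 62205 = 6917, so (131327/62205) = (6917/62205)
flip (6917/62205) -> (62205/6917): both odd, 6917 mod 4 = 1, 62205 mod 4 = 1, so the flip contributes +1; sign now +1
(62205/6917): 62205 mod 6917 = 6869, so (62205/6917) = (6869/6917)
flip (6869/6917) -> (6917/6869): both odd, 6869 mod 4 = 1, 6917 mod 4 = 1, so the flip contributes +1; sign now +1
(6917/6869): 6917 mod 6869 = 48, so (6917/6869) = (48/6869)
factor out 2^4: 48 = 2^4·3; with 6869 mod 8 = 5, (2/6869) = -1; sign now +1; continue with (3/6869)
flip (3/6869) -> (6869/3): both odd, 3 mod 4 = 3, 6869 mod 4 = 1, so the flip contributes +1; sign now +1
(6869/3): 6869 mod 3 = 2, so (6869/3) = (2/3)
factor out 2^1: 2 = 2^1·1; with 3 mod 8 = 3, (2/3) = -1; sign now -1; continue with (1/3)
reached (1/3) = 1, so the symbol is -1

-1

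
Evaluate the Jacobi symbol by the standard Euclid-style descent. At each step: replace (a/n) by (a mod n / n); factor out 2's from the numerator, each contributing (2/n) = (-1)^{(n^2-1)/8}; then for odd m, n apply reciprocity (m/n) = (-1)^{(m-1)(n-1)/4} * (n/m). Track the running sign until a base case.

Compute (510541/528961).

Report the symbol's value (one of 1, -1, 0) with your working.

flip (510541/528961) -> (528961/510541): both odd, 510541 mod 4 = 1, 528961 mod 4 = 1, so the flip contributes +1; sign now +1
(528961/510541): 528961 mod 510541 = 18420, so (528961/510541) = (18420/510541)
factor out 2^2: 18420 = 2^2·4605; with 510541 mod 8 = 5, (2/510541) = -1; sign now +1; continue with (4605/510541)
flip (4605/510541) -> (510541/4605): both odd, 4605 mod 4 = 1, 510541 mod 4 = 1, so the flip contributes +1; sign now +1
(510541/4605): 510541 mod 4605 = 3991, so (510541/4605) = (3991/4605)
flip (3991/4605) -> (4605/3991): both odd, 3991 mod 4 = 3, 4605 mod 4 = 1, so the flip contributes +1; sign now +1
(4605/3991): 4605 mod 3991 = 614, so (4605/3991) = (614/3991)
factor out 2^1: 614 = 2^1·307; with 3991 mod 8 = 7, (2/3991) = +1; sign now +1; continue with (307/3991)
flip (307/3991) -> (3991/307): both odd, 307 mod 4 = 3, 3991 mod 4 = 3, so the flip contributes -1; sign now -1
(3991/307): 3991 mod 307 = 0, so (3991/307) = (0/307)
reached (0/307); gcd(a, n) > 1, so (0/307) = 0 and the symbol is 0

0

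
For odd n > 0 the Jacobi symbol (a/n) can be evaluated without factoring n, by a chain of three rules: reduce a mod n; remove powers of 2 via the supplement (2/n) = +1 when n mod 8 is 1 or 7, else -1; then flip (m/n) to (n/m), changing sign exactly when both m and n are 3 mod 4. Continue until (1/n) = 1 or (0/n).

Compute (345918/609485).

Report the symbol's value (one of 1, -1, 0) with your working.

-1

factor out 2^1: 345918 = 2^1·172959; with 609485 mod 8 = 5, (2/609485) = -1; sign now -1; continue with (172959/609485)
flip (172959/609485) -> (609485/172959): both odd, 172959 mod 4 = 3, 609485 mod 4 = 1, so the flip contributes +1; sign now -1
(609485/172959): 609485 mod 172959 = 90608, so (609485/172959) = (90608/172959)
factor out 2^4: 90608 = 2^4·5663; with 172959 mod 8 = 7, (2/172959) = +1; sign now -1; continue with (5663/172959)
flip (5663/172959) -> (172959/5663): both odd, 5663 mod 4 = 3, 172959 mod 4 = 3, so the flip contributes -1; sign now +1
(172959/5663): 172959 mod 5663 = 3069, so (172959/5663) = (3069/5663)
flip (3069/5663) -> (5663/3069): both odd, 3069 mod 4 = 1, 5663 mod 4 = 3, so the flip contributes +1; sign now +1
(5663/3069): 5663 mod 3069 = 2594, so (5663/3069) = (2594/3069)
factor out 2^1: 2594 = 2^1·1297; with 3069 mod 8 = 5, (2/3069) = -1; sign now -1; continue with (1297/3069)
flip (1297/3069) -> (3069/1297): both odd, 1297 mod 4 = 1, 3069 mod 4 = 1, so the flip contributes +1; sign now -1
(3069/1297): 3069 mod 1297 = 475, so (3069/1297) = (475/1297)
flip (475/1297) -> (1297/475): both odd, 475 mod 4 = 3, 1297 mod 4 = 1, so the flip contributes +1; sign now -1
(1297/475): 1297 mod 475 = 347, so (1297/475) = (347/475)
flip (347/475) -> (475/347): both odd, 347 mod 4 = 3, 475 mod 4 = 3, so the flip contributes -1; sign now +1
(475/347): 475 mod 347 = 128, so (475/347) = (128/347)
factor out 2^7: 128 = 2^7·1; with 347 mod 8 = 3, (2/347) = -1; sign now -1; continue with (1/347)
reached (1/347) = 1, so the symbol is -1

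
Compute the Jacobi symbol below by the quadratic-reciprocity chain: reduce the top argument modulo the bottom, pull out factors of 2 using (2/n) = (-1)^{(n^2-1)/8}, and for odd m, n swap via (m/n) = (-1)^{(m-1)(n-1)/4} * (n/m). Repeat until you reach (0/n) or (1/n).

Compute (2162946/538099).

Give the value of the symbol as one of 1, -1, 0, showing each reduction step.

1

(2162946/538099) = (10550/538099)   [reduce mod 538099]
10550 = 2^1·5275; (2/538099) = -1 since 538099 mod 8 = 3, so (10550/538099) = (-1)^1·(5275/538099); sign now -1
reciprocity: (5275/538099) = -1·(538099/5275) since 5275 mod 4 = 3, 538099 mod 4 = 3; sign now +1
(538099/5275) = (49/5275)   [reduce mod 5275]
reciprocity: (49/5275) = +1·(5275/49) since 49 mod 4 = 1, 5275 mod 4 = 3; sign now +1
(5275/49) = (32/49)   [reduce mod 49]
32 = 2^5·1; (2/49) = +1 since 49 mod 8 = 1, so (32/49) = (+1)^5·(1/49); sign now +1
(1/49) = 1; final value = sign = +1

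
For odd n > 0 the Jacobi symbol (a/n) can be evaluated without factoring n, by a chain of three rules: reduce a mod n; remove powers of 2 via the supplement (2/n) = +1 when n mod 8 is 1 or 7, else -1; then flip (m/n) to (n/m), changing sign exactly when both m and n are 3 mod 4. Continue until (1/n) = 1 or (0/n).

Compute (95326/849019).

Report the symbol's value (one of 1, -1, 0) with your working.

factor out 2^1: 95326 = 2^1·47663; with 849019 mod 8 = 3, (2/849019) = -1; sign now -1; continue with (47663/849019)
flip (47663/849019) -> (849019/47663): both odd, 47663 mod 4 = 3, 849019 mod 4 = 3, so the flip contributes -1; sign now +1
(849019/47663): 849019 mod 47663 = 38748, so (849019/47663) = (38748/47663)
factor out 2^2: 38748 = 2^2·9687; with 47663 mod 8 = 7, (2/47663) = +1; sign now +1; continue with (9687/47663)
flip (9687/47663) -> (47663/9687): both odd, 9687 mod 4 = 3, 47663 mod 4 = 3, so the flip contributes -1; sign now -1
(47663/9687): 47663 mod 9687 = 8915, so (47663/9687) = (8915/9687)
flip (8915/9687) -> (9687/8915): both odd, 8915 mod 4 = 3, 9687 mod 4 = 3, so the flip contributes -1; sign now +1
(9687/8915): 9687 mod 8915 = 772, so (9687/8915) = (772/8915)
factor out 2^2: 772 = 2^2·193; with 8915 mod 8 = 3, (2/8915) = -1; sign now +1; continue with (193/8915)
flip (193/8915) -> (8915/193): both odd, 193 mod 4 = 1, 8915 mod 4 = 3, so the flip contributes +1; sign now +1
(8915/193): 8915 mod 193 = 37, so (8915/193) = (37/193)
flip (37/193) -> (193/37): both odd, 37 mod 4 = 1, 193 mod 4 = 1, so the flip contributes +1; sign now +1
(193/37): 193 mod 37 = 8, so (193/37) = (8/37)
factor out 2^3: 8 = 2^3·1; with 37 mod 8 = 5, (2/37) = -1; sign now -1; continue with (1/37)
reached (1/37) = 1, so the symbol is -1

-1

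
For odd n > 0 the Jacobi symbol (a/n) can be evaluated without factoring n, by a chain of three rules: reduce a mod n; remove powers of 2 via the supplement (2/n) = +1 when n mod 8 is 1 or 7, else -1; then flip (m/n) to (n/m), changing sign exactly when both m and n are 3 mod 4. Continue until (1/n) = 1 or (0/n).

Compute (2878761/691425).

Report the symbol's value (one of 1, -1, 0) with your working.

(2878761/691425): 2878761 mod 691425 = 113061, so (2878761/691425) = (113061/691425)
flip (113061/691425) -> (691425/113061): both odd, 113061 mod 4 = 1, 691425 mod 4 = 1, so the flip contributes +1; sign now +1
(691425/113061): 691425 mod 113061 = 13059, so (691425/113061) = (13059/113061)
flip (13059/113061) -> (113061/13059): both odd, 13059 mod 4 = 3, 113061 mod 4 = 1, so the flip contributes +1; sign now +1
(113061/13059): 113061 mod 13059 = 8589, so (113061/13059) = (8589/13059)
flip (8589/13059) -> (13059/8589): both odd, 8589 mod 4 = 1, 13059 mod 4 = 3, so the flip contributes +1; sign now +1
(13059/8589): 13059 mod 8589 = 4470, so (13059/8589) = (4470/8589)
factor out 2^1: 4470 = 2^1·2235; with 8589 mod 8 = 5, (2/8589) = -1; sign now -1; continue with (2235/8589)
flip (2235/8589) -> (8589/2235): both odd, 2235 mod 4 = 3, 8589 mod 4 = 1, so the flip contributes +1; sign now -1
(8589/2235): 8589 mod 2235 = 1884, so (8589/2235) = (1884/2235)
factor out 2^2: 1884 = 2^2·471; with 2235 mod 8 = 3, (2/2235) = -1; sign now -1; continue with (471/2235)
flip (471/2235) -> (2235/471): both odd, 471 mod 4 = 3, 2235 mod 4 = 3, so the flip contributes -1; sign now +1
(2235/471): 2235 mod 471 = 351, so (2235/471) = (351/471)
flip (351/471) -> (471/351): both odd, 351 mod 4 = 3, 471 mod 4 = 3, so the flip contributes -1; sign now -1
(471/351): 471 mod 351 = 120, so (471/351) = (120/351)
factor out 2^3: 120 = 2^3·15; with 351 mod 8 = 7, (2/351) = +1; sign now -1; continue with (15/351)
flip (15/351) -> (351/15): both odd, 15 mod 4 = 3, 351 mod 4 = 3, so the flip contributes -1; sign now +1
(351/15): 351 mod 15 = 6, so (351/15) = (6/15)
factor out 2^1: 6 = 2^1·3; with 15 mod 8 = 7, (2/15) = +1; sign now +1; continue with (3/15)
flip (3/15) -> (15/3): both odd, 3 mod 4 = 3, 15 mod 4 = 3, so the flip contributes -1; sign now -1
(15/3): 15 mod 3 = 0, so (15/3) = (0/3)
reached (0/3); gcd(a, n) > 1, so (0/3) = 0 and the symbol is 0

0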